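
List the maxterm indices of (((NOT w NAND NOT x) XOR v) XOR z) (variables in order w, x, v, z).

ΠM(0, 3, 5, 6, 9, 10, 13, 14) = (w OR x OR v OR z) AND (w OR x OR NOT v OR NOT z) AND (w OR NOT x OR v OR NOT z) AND (w OR NOT x OR NOT v OR z) AND (NOT w OR x OR v OR NOT z) AND (NOT w OR x OR NOT v OR z) AND (NOT w OR NOT x OR v OR NOT z) AND (NOT w OR NOT x OR NOT v OR z)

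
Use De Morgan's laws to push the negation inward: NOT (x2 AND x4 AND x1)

NOT x2 OR NOT x4 OR NOT x1
De Morgan's: NOT(AND of terms) = OR of negations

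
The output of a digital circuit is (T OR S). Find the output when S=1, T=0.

Substituting: (0 OR 1)
= 1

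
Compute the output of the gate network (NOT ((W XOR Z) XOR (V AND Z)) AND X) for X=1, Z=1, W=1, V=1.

Substituting: (NOT ((1 XOR 1) XOR (1 AND 1)) AND 1)
= 0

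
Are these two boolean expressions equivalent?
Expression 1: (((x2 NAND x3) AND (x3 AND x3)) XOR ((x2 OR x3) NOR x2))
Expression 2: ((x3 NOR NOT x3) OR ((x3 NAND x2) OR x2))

No. Counterexample: with x3=0, x2=1, Expression 1 = 0 but Expression 2 = 1.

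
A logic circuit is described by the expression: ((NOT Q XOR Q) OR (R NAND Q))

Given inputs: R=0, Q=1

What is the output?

Substituting: ((NOT 1 XOR 1) OR (0 NAND 1))
= 1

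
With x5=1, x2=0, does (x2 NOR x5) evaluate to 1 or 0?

Substituting: (0 NOR 1)
= 0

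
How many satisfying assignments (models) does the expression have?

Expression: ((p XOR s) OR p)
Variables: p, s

Satisfying assignments: (0,1), (1,0), (1,1)
Count: 3 out of 4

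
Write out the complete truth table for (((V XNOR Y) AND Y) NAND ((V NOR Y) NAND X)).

V | X | Y | Output
------------------
0 | 0 | 0 | 1
0 | 0 | 1 | 1
0 | 1 | 0 | 1
0 | 1 | 1 | 1
1 | 0 | 0 | 1
1 | 0 | 1 | 0
1 | 1 | 0 | 1
1 | 1 | 1 | 0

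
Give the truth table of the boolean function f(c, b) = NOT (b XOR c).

c | b | Output
--------------
0 | 0 | 1
0 | 1 | 0
1 | 0 | 0
1 | 1 | 1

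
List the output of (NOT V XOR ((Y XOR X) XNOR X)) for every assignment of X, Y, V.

X | Y | V | Output
------------------
0 | 0 | 0 | 0
0 | 0 | 1 | 1
0 | 1 | 0 | 1
0 | 1 | 1 | 0
1 | 0 | 0 | 0
1 | 0 | 1 | 1
1 | 1 | 0 | 1
1 | 1 | 1 | 0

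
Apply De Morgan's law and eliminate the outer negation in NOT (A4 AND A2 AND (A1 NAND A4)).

NOT A4 OR NOT A2 OR NOT (A1 NAND A4)
De Morgan's: NOT(AND of terms) = OR of negations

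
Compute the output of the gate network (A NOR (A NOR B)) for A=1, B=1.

Substituting: (1 NOR (1 NOR 1))
= 0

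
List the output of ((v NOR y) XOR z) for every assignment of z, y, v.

z | y | v | Output
------------------
0 | 0 | 0 | 1
0 | 0 | 1 | 0
0 | 1 | 0 | 0
0 | 1 | 1 | 0
1 | 0 | 0 | 0
1 | 0 | 1 | 1
1 | 1 | 0 | 1
1 | 1 | 1 | 1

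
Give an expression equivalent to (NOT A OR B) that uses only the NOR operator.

(((A NOR A) NOR B) NOR ((A NOR A) NOR B))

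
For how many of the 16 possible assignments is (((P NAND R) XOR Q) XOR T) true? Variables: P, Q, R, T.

Satisfying assignments: (0,0,0,0), (0,0,1,0), (0,1,0,1), (0,1,1,1), (1,0,0,0), (1,0,1,1), (1,1,0,1), (1,1,1,0)
Count: 8 out of 16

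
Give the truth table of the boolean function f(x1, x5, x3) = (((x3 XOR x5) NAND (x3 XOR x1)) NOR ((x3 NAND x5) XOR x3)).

x1 | x5 | x3 | Output
---------------------
0 | 0 | 0 | 0
0 | 0 | 1 | 1
0 | 1 | 0 | 0
0 | 1 | 1 | 0
1 | 0 | 0 | 0
1 | 0 | 1 | 0
1 | 1 | 0 | 0
1 | 1 | 1 | 0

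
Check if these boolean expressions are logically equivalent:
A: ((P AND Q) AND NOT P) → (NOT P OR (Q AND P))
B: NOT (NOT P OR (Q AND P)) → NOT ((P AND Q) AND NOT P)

Yes, Contrapositive is always equivalent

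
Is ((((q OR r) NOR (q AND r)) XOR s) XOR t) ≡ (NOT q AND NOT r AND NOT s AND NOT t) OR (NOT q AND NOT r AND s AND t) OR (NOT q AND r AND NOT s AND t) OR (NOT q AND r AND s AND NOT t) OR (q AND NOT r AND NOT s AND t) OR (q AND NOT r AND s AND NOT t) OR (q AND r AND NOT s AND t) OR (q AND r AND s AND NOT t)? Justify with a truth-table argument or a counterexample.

Yes, they are equivalent — the two output columns agree on all 16 assignments:
q | r | s | t | Expression 1 | Expression 2
-------------------------------------------
0 | 0 | 0 | 0 | 1 | 1
0 | 0 | 0 | 1 | 0 | 0
0 | 0 | 1 | 0 | 0 | 0
0 | 0 | 1 | 1 | 1 | 1
0 | 1 | 0 | 0 | 0 | 0
0 | 1 | 0 | 1 | 1 | 1
0 | 1 | 1 | 0 | 1 | 1
0 | 1 | 1 | 1 | 0 | 0
1 | 0 | 0 | 0 | 0 | 0
1 | 0 | 0 | 1 | 1 | 1
1 | 0 | 1 | 0 | 1 | 1
1 | 0 | 1 | 1 | 0 | 0
1 | 1 | 0 | 0 | 0 | 0
1 | 1 | 0 | 1 | 1 | 1
1 | 1 | 1 | 0 | 1 | 1
1 | 1 | 1 | 1 | 0 | 0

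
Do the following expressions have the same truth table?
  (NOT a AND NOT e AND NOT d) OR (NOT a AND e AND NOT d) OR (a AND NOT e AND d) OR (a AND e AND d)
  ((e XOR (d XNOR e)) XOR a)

Yes, they are equivalent — the two output columns agree on all 8 assignments:
a | e | d | Expression 1 | Expression 2
---------------------------------------
0 | 0 | 0 | 1 | 1
0 | 0 | 1 | 0 | 0
0 | 1 | 0 | 1 | 1
0 | 1 | 1 | 0 | 0
1 | 0 | 0 | 0 | 0
1 | 0 | 1 | 1 | 1
1 | 1 | 0 | 0 | 0
1 | 1 | 1 | 1 | 1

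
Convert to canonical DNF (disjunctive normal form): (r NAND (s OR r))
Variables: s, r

(NOT s AND NOT r) OR (s AND NOT r)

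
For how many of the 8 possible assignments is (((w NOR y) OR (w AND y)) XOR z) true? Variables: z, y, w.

Satisfying assignments: (0,0,0), (0,1,1), (1,0,1), (1,1,0)
Count: 4 out of 8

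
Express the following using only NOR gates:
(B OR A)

((B NOR A) NOR (B NOR A))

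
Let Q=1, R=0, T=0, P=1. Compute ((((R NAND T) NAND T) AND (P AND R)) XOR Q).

Substituting: ((((0 NAND 0) NAND 0) AND (1 AND 0)) XOR 1)
= 1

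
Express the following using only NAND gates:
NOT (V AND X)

(((V NAND X) NAND (V NAND X)) NAND ((V NAND X) NAND (V NAND X)))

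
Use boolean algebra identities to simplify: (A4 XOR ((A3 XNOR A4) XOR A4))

By XOR self-cancellation ((E XOR v) XOR v = E):
= (A3 XNOR A4)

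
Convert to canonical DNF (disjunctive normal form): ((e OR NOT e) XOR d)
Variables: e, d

(NOT e AND NOT d) OR (e AND NOT d)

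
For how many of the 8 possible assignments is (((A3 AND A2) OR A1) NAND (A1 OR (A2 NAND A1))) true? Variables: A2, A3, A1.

Satisfying assignments: (0,0,0), (0,1,0), (1,0,0)
Count: 3 out of 8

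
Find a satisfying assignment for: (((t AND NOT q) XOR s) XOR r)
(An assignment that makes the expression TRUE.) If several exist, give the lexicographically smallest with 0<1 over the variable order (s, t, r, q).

s=0, t=0, r=1, q=0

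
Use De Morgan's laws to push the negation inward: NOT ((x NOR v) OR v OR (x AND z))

NOT (x NOR v) AND NOT v AND NOT (x AND z)
De Morgan's: NOT(OR of terms) = AND of negations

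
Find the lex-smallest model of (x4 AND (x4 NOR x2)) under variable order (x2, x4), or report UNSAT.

UNSATISFIABLE - no assignment makes this expression true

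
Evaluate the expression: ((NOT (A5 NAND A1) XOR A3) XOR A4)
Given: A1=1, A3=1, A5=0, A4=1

Substituting: ((NOT (0 NAND 1) XOR 1) XOR 1)
= 0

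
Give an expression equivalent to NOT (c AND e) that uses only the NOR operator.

(((c NOR c) NOR (e NOR e)) NOR ((c NOR c) NOR (e NOR e)))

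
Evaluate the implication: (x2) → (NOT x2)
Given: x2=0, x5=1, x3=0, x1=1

Antecedent (x2) = 0; consequent (NOT x2) = 1.
0 → 1 = 1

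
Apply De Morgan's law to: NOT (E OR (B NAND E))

NOT E AND NOT (B NAND E)
De Morgan's: NOT(OR of terms) = AND of negations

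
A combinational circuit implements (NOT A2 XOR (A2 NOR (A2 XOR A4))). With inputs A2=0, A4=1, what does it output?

Substituting: (NOT 0 XOR (0 NOR (0 XOR 1)))
= 1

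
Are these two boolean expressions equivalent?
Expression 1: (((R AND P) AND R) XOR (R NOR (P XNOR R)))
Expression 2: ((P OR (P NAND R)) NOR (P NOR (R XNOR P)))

No. Counterexample: with P=1, R=0, Expression 1 = 1 but Expression 2 = 0.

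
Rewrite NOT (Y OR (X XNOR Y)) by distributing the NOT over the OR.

NOT Y AND NOT (X XNOR Y)
De Morgan's: NOT(OR of terms) = AND of negations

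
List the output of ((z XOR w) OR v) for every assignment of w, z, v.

w | z | v | Output
------------------
0 | 0 | 0 | 0
0 | 0 | 1 | 1
0 | 1 | 0 | 1
0 | 1 | 1 | 1
1 | 0 | 0 | 1
1 | 0 | 1 | 1
1 | 1 | 0 | 0
1 | 1 | 1 | 1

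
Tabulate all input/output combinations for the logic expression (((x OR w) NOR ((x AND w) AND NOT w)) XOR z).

x | z | w | Output
------------------
0 | 0 | 0 | 1
0 | 0 | 1 | 0
0 | 1 | 0 | 0
0 | 1 | 1 | 1
1 | 0 | 0 | 0
1 | 0 | 1 | 0
1 | 1 | 0 | 1
1 | 1 | 1 | 1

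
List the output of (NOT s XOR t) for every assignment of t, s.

t | s | Output
--------------
0 | 0 | 1
0 | 1 | 0
1 | 0 | 0
1 | 1 | 1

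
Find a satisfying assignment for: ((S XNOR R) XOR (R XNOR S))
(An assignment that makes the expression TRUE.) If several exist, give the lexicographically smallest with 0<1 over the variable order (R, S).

UNSATISFIABLE - no assignment makes this expression true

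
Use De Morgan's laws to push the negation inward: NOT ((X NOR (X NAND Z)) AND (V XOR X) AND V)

NOT (X NOR (X NAND Z)) OR NOT (V XOR X) OR NOT V
De Morgan's: NOT(AND of terms) = OR of negations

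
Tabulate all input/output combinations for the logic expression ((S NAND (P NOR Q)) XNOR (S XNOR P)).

S | P | Q | Output
------------------
0 | 0 | 0 | 1
0 | 0 | 1 | 1
0 | 1 | 0 | 0
0 | 1 | 1 | 0
1 | 0 | 0 | 1
1 | 0 | 1 | 0
1 | 1 | 0 | 1
1 | 1 | 1 | 1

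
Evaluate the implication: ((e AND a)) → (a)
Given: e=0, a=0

Antecedent ((e AND a)) = 0; consequent (a) = 0.
0 → 0 = 1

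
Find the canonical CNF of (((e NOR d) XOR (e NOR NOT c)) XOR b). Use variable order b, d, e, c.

(b OR d OR e OR NOT c) AND (b OR d OR NOT e OR c) AND (b OR d OR NOT e OR NOT c) AND (b OR NOT d OR e OR c) AND (b OR NOT d OR NOT e OR c) AND (b OR NOT d OR NOT e OR NOT c) AND (NOT b OR d OR e OR c) AND (NOT b OR NOT d OR e OR NOT c)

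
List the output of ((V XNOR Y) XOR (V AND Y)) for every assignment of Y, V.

Y | V | Output
--------------
0 | 0 | 1
0 | 1 | 0
1 | 0 | 0
1 | 1 | 0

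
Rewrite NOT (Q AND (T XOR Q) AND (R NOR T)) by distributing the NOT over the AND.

NOT Q OR NOT (T XOR Q) OR NOT (R NOR T)
De Morgan's: NOT(AND of terms) = OR of negations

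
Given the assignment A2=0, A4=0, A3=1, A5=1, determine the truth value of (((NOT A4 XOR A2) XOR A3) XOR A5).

Substituting: (((NOT 0 XOR 0) XOR 1) XOR 1)
= 1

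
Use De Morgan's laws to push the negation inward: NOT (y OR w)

NOT y AND NOT w
De Morgan's: NOT(OR of terms) = AND of negations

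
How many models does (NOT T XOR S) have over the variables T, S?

Satisfying assignments: (0,0), (1,1)
Count: 2 out of 4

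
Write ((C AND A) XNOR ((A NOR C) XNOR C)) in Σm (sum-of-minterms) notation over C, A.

Σm(0, 2) = (NOT C AND NOT A) OR (C AND NOT A)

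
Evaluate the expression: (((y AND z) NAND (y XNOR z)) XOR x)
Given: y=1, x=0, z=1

Substituting: (((1 AND 1) NAND (1 XNOR 1)) XOR 0)
= 0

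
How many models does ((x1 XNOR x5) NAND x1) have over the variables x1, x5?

Satisfying assignments: (0,0), (0,1), (1,0)
Count: 3 out of 4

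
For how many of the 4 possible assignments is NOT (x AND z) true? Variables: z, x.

Satisfying assignments: (0,0), (0,1), (1,0)
Count: 3 out of 4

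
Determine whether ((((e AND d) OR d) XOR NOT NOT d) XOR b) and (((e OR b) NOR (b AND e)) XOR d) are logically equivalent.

No. Counterexample: with b=0, e=0, d=0, Expression 1 = 0 but Expression 2 = 1.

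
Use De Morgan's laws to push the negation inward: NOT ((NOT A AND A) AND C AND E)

NOT (NOT A AND A) OR NOT C OR NOT E
De Morgan's: NOT(AND of terms) = OR of negations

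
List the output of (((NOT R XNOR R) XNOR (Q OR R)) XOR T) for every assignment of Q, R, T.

Q | R | T | Output
------------------
0 | 0 | 0 | 1
0 | 0 | 1 | 0
0 | 1 | 0 | 0
0 | 1 | 1 | 1
1 | 0 | 0 | 0
1 | 0 | 1 | 1
1 | 1 | 0 | 0
1 | 1 | 1 | 1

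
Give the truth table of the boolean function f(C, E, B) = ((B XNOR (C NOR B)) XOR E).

C | E | B | Output
------------------
0 | 0 | 0 | 0
0 | 0 | 1 | 0
0 | 1 | 0 | 1
0 | 1 | 1 | 1
1 | 0 | 0 | 1
1 | 0 | 1 | 0
1 | 1 | 0 | 0
1 | 1 | 1 | 1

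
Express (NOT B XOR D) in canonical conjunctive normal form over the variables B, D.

(B OR NOT D) AND (NOT B OR D)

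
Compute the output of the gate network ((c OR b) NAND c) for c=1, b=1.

Substituting: ((1 OR 1) NAND 1)
= 0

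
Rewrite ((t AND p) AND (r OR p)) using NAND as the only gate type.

((((t NAND p) NAND (t NAND p)) NAND ((r NAND r) NAND (p NAND p))) NAND (((t NAND p) NAND (t NAND p)) NAND ((r NAND r) NAND (p NAND p))))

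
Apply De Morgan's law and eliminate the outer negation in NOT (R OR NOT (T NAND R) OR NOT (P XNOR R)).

NOT R AND (T NAND R) AND (P XNOR R)
De Morgan's: NOT(OR of terms) = AND of negations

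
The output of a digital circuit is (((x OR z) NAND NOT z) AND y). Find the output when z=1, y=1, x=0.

Substituting: (((0 OR 1) NAND NOT 1) AND 1)
= 1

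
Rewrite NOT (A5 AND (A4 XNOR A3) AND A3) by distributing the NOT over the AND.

NOT A5 OR NOT (A4 XNOR A3) OR NOT A3
De Morgan's: NOT(AND of terms) = OR of negations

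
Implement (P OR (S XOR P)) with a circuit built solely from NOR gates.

((P NOR ((((S NOR P) NOR (S NOR P)) NOR ((S NOR P) NOR (S NOR P))) NOR ((((S NOR S) NOR (P NOR P)) NOR ((S NOR S) NOR (P NOR P))) NOR (((S NOR S) NOR (P NOR P)) NOR ((S NOR S) NOR (P NOR P)))))) NOR (P NOR ((((S NOR P) NOR (S NOR P)) NOR ((S NOR P) NOR (S NOR P))) NOR ((((S NOR S) NOR (P NOR P)) NOR ((S NOR S) NOR (P NOR P))) NOR (((S NOR S) NOR (P NOR P)) NOR ((S NOR S) NOR (P NOR P)))))))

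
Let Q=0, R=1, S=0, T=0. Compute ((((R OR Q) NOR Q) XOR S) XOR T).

Substituting: ((((1 OR 0) NOR 0) XOR 0) XOR 0)
= 0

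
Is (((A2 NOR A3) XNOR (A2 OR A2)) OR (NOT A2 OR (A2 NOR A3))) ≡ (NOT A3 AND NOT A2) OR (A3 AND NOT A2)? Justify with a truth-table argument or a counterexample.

Yes, they are equivalent — the two output columns agree on all 4 assignments:
A3 | A2 | Expression 1 | Expression 2
-------------------------------------
0 | 0 | 1 | 1
0 | 1 | 0 | 0
1 | 0 | 1 | 1
1 | 1 | 0 | 0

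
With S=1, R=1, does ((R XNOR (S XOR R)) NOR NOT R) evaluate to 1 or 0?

Substituting: ((1 XNOR (1 XOR 1)) NOR NOT 1)
= 1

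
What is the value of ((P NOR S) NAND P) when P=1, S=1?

Substituting: ((1 NOR 1) NAND 1)
= 1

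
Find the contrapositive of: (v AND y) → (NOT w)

Contrapositive: w → NOT (v AND y)
Note: A statement and its contrapositive are logically equivalent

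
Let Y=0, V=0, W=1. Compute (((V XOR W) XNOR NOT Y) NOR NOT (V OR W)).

Substituting: (((0 XOR 1) XNOR NOT 0) NOR NOT (0 OR 1))
= 0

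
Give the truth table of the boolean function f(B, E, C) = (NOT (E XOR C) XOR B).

B | E | C | Output
------------------
0 | 0 | 0 | 1
0 | 0 | 1 | 0
0 | 1 | 0 | 0
0 | 1 | 1 | 1
1 | 0 | 0 | 0
1 | 0 | 1 | 1
1 | 1 | 0 | 1
1 | 1 | 1 | 0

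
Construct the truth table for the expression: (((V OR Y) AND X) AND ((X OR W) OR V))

V | X | Y | W | Output
----------------------
0 | 0 | 0 | 0 | 0
0 | 0 | 0 | 1 | 0
0 | 0 | 1 | 0 | 0
0 | 0 | 1 | 1 | 0
0 | 1 | 0 | 0 | 0
0 | 1 | 0 | 1 | 0
0 | 1 | 1 | 0 | 1
0 | 1 | 1 | 1 | 1
1 | 0 | 0 | 0 | 0
1 | 0 | 0 | 1 | 0
1 | 0 | 1 | 0 | 0
1 | 0 | 1 | 1 | 0
1 | 1 | 0 | 0 | 1
1 | 1 | 0 | 1 | 1
1 | 1 | 1 | 0 | 1
1 | 1 | 1 | 1 | 1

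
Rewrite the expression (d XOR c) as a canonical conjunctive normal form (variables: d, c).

(d OR c) AND (NOT d OR NOT c)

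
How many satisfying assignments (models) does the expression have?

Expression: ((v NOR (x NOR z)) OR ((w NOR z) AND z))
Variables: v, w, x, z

Satisfying assignments: (0,0,0,1), (0,0,1,0), (0,0,1,1), (0,1,0,1), (0,1,1,0), (0,1,1,1)
Count: 6 out of 16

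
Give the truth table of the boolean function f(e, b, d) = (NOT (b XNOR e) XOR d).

e | b | d | Output
------------------
0 | 0 | 0 | 0
0 | 0 | 1 | 1
0 | 1 | 0 | 1
0 | 1 | 1 | 0
1 | 0 | 0 | 1
1 | 0 | 1 | 0
1 | 1 | 0 | 0
1 | 1 | 1 | 1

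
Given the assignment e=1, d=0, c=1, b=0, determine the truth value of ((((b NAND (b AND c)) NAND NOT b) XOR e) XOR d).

Substituting: ((((0 NAND (0 AND 1)) NAND NOT 0) XOR 1) XOR 0)
= 1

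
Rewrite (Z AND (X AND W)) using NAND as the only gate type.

((Z NAND ((X NAND W) NAND (X NAND W))) NAND (Z NAND ((X NAND W) NAND (X NAND W))))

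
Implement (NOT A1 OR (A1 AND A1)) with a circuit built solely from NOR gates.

(((A1 NOR A1) NOR ((A1 NOR A1) NOR (A1 NOR A1))) NOR ((A1 NOR A1) NOR ((A1 NOR A1) NOR (A1 NOR A1))))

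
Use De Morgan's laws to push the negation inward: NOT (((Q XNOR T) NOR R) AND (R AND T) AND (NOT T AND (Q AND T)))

NOT ((Q XNOR T) NOR R) OR NOT (R AND T) OR NOT (NOT T AND (Q AND T))
De Morgan's: NOT(AND of terms) = OR of negations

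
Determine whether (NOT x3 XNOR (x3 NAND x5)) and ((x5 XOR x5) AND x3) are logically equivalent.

No. Counterexample: with x3=0, x5=0, Expression 1 = 1 but Expression 2 = 0.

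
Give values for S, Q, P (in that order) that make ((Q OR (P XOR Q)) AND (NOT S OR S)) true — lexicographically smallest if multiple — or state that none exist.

S=0, Q=0, P=1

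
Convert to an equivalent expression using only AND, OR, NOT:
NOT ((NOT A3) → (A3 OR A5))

(NOT A3) AND NOT (A3 OR A5)
(Negated implication: NOT(A → B) = A AND NOT B)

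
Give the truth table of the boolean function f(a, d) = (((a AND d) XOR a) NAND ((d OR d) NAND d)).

a | d | Output
--------------
0 | 0 | 1
0 | 1 | 1
1 | 0 | 0
1 | 1 | 1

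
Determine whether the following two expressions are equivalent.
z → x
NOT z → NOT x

No, Inverse is not equivalent to original (counterexample: z=0, x=1)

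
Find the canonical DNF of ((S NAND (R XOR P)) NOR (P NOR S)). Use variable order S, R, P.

(S AND NOT R AND P) OR (S AND R AND NOT P)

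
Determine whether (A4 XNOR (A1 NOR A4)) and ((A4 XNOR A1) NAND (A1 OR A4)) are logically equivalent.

No. Counterexample: with A1=0, A4=0, Expression 1 = 0 but Expression 2 = 1.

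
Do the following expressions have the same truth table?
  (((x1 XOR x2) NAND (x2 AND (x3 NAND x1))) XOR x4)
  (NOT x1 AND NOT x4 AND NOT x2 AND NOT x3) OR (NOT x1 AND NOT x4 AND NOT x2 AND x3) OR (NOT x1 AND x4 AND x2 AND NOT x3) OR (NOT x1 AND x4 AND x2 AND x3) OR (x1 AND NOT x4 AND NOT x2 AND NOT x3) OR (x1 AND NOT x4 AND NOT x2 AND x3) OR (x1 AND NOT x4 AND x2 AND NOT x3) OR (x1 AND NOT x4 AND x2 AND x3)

Yes, they are equivalent — the two output columns agree on all 16 assignments:
x1 | x4 | x2 | x3 | Expression 1 | Expression 2
-----------------------------------------------
0 | 0 | 0 | 0 | 1 | 1
0 | 0 | 0 | 1 | 1 | 1
0 | 0 | 1 | 0 | 0 | 0
0 | 0 | 1 | 1 | 0 | 0
0 | 1 | 0 | 0 | 0 | 0
0 | 1 | 0 | 1 | 0 | 0
0 | 1 | 1 | 0 | 1 | 1
0 | 1 | 1 | 1 | 1 | 1
1 | 0 | 0 | 0 | 1 | 1
1 | 0 | 0 | 1 | 1 | 1
1 | 0 | 1 | 0 | 1 | 1
1 | 0 | 1 | 1 | 1 | 1
1 | 1 | 0 | 0 | 0 | 0
1 | 1 | 0 | 1 | 0 | 0
1 | 1 | 1 | 0 | 0 | 0
1 | 1 | 1 | 1 | 0 | 0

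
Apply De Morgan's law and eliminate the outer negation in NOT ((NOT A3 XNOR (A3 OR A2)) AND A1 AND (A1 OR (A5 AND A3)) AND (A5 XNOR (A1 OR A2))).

NOT (NOT A3 XNOR (A3 OR A2)) OR NOT A1 OR NOT (A1 OR (A5 AND A3)) OR NOT (A5 XNOR (A1 OR A2))
De Morgan's: NOT(AND of terms) = OR of negations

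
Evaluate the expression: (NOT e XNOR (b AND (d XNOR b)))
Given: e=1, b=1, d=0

Substituting: (NOT 1 XNOR (1 AND (0 XNOR 1)))
= 1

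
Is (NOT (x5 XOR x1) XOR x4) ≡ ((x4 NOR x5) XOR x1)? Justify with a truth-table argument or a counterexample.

No. Counterexample: with x1=0, x4=1, x5=1, Expression 1 = 1 but Expression 2 = 0.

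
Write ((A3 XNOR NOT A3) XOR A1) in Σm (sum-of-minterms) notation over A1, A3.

Σm(2, 3) = (A1 AND NOT A3) OR (A1 AND A3)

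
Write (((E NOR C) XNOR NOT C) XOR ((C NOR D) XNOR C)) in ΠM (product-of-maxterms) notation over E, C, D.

ΠM(1, 4) = (E OR C OR NOT D) AND (NOT E OR C OR D)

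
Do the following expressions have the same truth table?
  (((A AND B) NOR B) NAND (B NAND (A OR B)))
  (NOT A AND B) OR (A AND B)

Yes, they are equivalent — the two output columns agree on all 4 assignments:
A | B | Expression 1 | Expression 2
-----------------------------------
0 | 0 | 0 | 0
0 | 1 | 1 | 1
1 | 0 | 0 | 0
1 | 1 | 1 | 1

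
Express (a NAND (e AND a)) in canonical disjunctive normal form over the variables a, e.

(NOT a AND NOT e) OR (NOT a AND e) OR (a AND NOT e)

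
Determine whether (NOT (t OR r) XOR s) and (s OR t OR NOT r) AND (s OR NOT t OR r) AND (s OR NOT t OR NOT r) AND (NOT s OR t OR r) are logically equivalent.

Yes, they are equivalent — the two output columns agree on all 8 assignments:
s | t | r | Expression 1 | Expression 2
---------------------------------------
0 | 0 | 0 | 1 | 1
0 | 0 | 1 | 0 | 0
0 | 1 | 0 | 0 | 0
0 | 1 | 1 | 0 | 0
1 | 0 | 0 | 0 | 0
1 | 0 | 1 | 1 | 1
1 | 1 | 0 | 1 | 1
1 | 1 | 1 | 1 | 1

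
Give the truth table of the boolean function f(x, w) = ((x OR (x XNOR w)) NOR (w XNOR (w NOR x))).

x | w | Output
--------------
0 | 0 | 0
0 | 1 | 1
1 | 0 | 0
1 | 1 | 0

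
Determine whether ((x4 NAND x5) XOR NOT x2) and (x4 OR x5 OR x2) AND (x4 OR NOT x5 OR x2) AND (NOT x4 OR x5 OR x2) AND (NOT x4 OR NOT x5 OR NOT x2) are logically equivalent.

Yes, they are equivalent — the two output columns agree on all 8 assignments:
x4 | x5 | x2 | Expression 1 | Expression 2
------------------------------------------
0 | 0 | 0 | 0 | 0
0 | 0 | 1 | 1 | 1
0 | 1 | 0 | 0 | 0
0 | 1 | 1 | 1 | 1
1 | 0 | 0 | 0 | 0
1 | 0 | 1 | 1 | 1
1 | 1 | 0 | 1 | 1
1 | 1 | 1 | 0 | 0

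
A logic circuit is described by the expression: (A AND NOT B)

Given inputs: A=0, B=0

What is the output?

Substituting: (0 AND NOT 0)
= 0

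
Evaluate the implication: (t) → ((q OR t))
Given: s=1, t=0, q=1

Antecedent (t) = 0; consequent ((q OR t)) = 1.
0 → 1 = 1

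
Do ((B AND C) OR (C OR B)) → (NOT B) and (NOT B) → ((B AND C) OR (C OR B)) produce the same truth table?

No, Converse is not equivalent to original (counterexample: B=0, C=0, D=0)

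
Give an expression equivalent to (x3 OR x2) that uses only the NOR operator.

((x3 NOR x2) NOR (x3 NOR x2))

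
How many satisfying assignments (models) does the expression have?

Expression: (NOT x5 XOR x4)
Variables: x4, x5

Satisfying assignments: (0,0), (1,1)
Count: 2 out of 4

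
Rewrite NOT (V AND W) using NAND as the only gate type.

(((V NAND W) NAND (V NAND W)) NAND ((V NAND W) NAND (V NAND W)))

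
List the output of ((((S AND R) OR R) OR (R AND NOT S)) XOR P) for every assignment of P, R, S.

P | R | S | Output
------------------
0 | 0 | 0 | 0
0 | 0 | 1 | 0
0 | 1 | 0 | 1
0 | 1 | 1 | 1
1 | 0 | 0 | 1
1 | 0 | 1 | 1
1 | 1 | 0 | 0
1 | 1 | 1 | 0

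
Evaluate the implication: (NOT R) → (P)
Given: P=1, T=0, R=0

Antecedent (NOT R) = 1; consequent (P) = 1.
1 → 1 = 1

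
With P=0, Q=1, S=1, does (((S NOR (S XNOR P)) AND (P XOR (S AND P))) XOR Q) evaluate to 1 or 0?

Substituting: (((1 NOR (1 XNOR 0)) AND (0 XOR (1 AND 0))) XOR 1)
= 1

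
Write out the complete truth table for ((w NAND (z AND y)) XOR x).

w | y | x | z | Output
----------------------
0 | 0 | 0 | 0 | 1
0 | 0 | 0 | 1 | 1
0 | 0 | 1 | 0 | 0
0 | 0 | 1 | 1 | 0
0 | 1 | 0 | 0 | 1
0 | 1 | 0 | 1 | 1
0 | 1 | 1 | 0 | 0
0 | 1 | 1 | 1 | 0
1 | 0 | 0 | 0 | 1
1 | 0 | 0 | 1 | 1
1 | 0 | 1 | 0 | 0
1 | 0 | 1 | 1 | 0
1 | 1 | 0 | 0 | 1
1 | 1 | 0 | 1 | 0
1 | 1 | 1 | 0 | 0
1 | 1 | 1 | 1 | 1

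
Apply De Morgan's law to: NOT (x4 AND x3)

NOT x4 OR NOT x3
De Morgan's: NOT(AND of terms) = OR of negations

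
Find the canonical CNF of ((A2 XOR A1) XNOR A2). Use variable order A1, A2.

(NOT A1 OR A2) AND (NOT A1 OR NOT A2)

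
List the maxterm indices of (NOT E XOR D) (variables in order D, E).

ΠM(1, 2) = (D OR NOT E) AND (NOT D OR E)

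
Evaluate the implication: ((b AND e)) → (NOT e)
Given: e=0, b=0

Antecedent ((b AND e)) = 0; consequent (NOT e) = 1.
0 → 1 = 1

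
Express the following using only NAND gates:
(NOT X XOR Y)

(((X NAND X) NAND ((X NAND X) NAND Y)) NAND (Y NAND ((X NAND X) NAND Y)))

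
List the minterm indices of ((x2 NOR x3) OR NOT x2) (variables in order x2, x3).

Σm(0, 1) = (NOT x2 AND NOT x3) OR (NOT x2 AND x3)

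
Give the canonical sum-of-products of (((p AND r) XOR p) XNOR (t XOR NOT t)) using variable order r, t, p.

Σm(1, 3) = (NOT r AND NOT t AND p) OR (NOT r AND t AND p)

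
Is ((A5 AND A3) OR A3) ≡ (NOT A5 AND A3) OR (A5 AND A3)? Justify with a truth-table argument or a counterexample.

Yes, they are equivalent — the two output columns agree on all 4 assignments:
A5 | A3 | Expression 1 | Expression 2
-------------------------------------
0 | 0 | 0 | 0
0 | 1 | 1 | 1
1 | 0 | 0 | 0
1 | 1 | 1 | 1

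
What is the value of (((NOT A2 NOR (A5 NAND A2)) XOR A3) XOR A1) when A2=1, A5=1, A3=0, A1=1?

Substituting: (((NOT 1 NOR (1 NAND 1)) XOR 0) XOR 1)
= 0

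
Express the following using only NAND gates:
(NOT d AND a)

(((d NAND d) NAND a) NAND ((d NAND d) NAND a))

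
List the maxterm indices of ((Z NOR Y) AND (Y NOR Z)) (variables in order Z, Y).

ΠM(1, 2, 3) = (Z OR NOT Y) AND (NOT Z OR Y) AND (NOT Z OR NOT Y)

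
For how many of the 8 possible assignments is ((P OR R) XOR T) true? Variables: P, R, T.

Satisfying assignments: (0,0,1), (0,1,0), (1,0,0), (1,1,0)
Count: 4 out of 8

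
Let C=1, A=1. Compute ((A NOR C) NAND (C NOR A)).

Substituting: ((1 NOR 1) NAND (1 NOR 1))
= 1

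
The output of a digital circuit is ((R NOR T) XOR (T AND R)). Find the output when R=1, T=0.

Substituting: ((1 NOR 0) XOR (0 AND 1))
= 0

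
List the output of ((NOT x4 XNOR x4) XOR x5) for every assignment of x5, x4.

x5 | x4 | Output
----------------
0 | 0 | 0
0 | 1 | 0
1 | 0 | 1
1 | 1 | 1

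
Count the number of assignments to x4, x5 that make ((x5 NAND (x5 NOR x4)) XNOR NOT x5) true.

Satisfying assignments: (0,0), (1,0)
Count: 2 out of 4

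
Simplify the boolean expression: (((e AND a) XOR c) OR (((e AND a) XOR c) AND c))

By absorption (E OR (E AND v) = E):
= ((e AND a) XOR c)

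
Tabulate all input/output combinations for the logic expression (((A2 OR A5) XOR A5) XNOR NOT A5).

A5 | A2 | Output
----------------
0 | 0 | 0
0 | 1 | 1
1 | 0 | 1
1 | 1 | 1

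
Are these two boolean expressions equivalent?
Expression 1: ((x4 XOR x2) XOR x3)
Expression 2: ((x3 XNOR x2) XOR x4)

No. Counterexample: with x2=0, x3=0, x4=0, Expression 1 = 0 but Expression 2 = 1.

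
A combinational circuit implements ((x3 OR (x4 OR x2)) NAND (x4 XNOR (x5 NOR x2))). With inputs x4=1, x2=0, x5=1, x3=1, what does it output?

Substituting: ((1 OR (1 OR 0)) NAND (1 XNOR (1 NOR 0)))
= 1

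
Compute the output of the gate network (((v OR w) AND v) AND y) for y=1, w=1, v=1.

Substituting: (((1 OR 1) AND 1) AND 1)
= 1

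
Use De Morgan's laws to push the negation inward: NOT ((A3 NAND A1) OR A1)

NOT (A3 NAND A1) AND NOT A1
De Morgan's: NOT(OR of terms) = AND of negations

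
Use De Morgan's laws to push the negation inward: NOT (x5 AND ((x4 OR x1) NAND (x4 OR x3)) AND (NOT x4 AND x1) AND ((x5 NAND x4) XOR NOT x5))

NOT x5 OR NOT ((x4 OR x1) NAND (x4 OR x3)) OR NOT (NOT x4 AND x1) OR NOT ((x5 NAND x4) XOR NOT x5)
De Morgan's: NOT(AND of terms) = OR of negations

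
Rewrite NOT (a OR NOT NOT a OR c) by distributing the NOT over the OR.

NOT a AND NOT a AND NOT c
De Morgan's: NOT(OR of terms) = AND of negations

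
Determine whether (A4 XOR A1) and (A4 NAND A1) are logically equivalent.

No. Counterexample: with A4=0, A1=0, Expression 1 = 0 but Expression 2 = 1.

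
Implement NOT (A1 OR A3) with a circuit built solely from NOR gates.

(((A1 NOR A3) NOR (A1 NOR A3)) NOR ((A1 NOR A3) NOR (A1 NOR A3)))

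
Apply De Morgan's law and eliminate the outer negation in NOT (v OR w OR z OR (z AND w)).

NOT v AND NOT w AND NOT z AND NOT (z AND w)
De Morgan's: NOT(OR of terms) = AND of negations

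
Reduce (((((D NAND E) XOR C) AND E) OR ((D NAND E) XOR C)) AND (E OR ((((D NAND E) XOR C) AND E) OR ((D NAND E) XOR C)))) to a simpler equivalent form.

By absorption (E AND (E OR v) = E) then absorption (E OR (E AND v) = E):
= ((D NAND E) XOR C)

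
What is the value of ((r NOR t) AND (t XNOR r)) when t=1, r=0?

Substituting: ((0 NOR 1) AND (1 XNOR 0))
= 0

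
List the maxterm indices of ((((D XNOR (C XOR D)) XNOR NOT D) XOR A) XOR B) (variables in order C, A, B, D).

ΠM(1, 2, 4, 7, 8, 11, 13, 14) = (C OR A OR B OR NOT D) AND (C OR A OR NOT B OR D) AND (C OR NOT A OR B OR D) AND (C OR NOT A OR NOT B OR NOT D) AND (NOT C OR A OR B OR D) AND (NOT C OR A OR NOT B OR NOT D) AND (NOT C OR NOT A OR B OR NOT D) AND (NOT C OR NOT A OR NOT B OR D)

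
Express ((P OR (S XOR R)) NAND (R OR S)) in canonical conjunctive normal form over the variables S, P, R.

(S OR P OR NOT R) AND (S OR NOT P OR NOT R) AND (NOT S OR P OR R) AND (NOT S OR NOT P OR R) AND (NOT S OR NOT P OR NOT R)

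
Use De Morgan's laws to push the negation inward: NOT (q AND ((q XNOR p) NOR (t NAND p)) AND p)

NOT q OR NOT ((q XNOR p) NOR (t NAND p)) OR NOT p
De Morgan's: NOT(AND of terms) = OR of negations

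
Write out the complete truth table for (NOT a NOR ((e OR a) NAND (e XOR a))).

a | e | Output
--------------
0 | 0 | 0
0 | 1 | 0
1 | 0 | 1
1 | 1 | 0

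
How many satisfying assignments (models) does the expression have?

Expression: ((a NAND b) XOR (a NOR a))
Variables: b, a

Satisfying assignments: (0,1)
Count: 1 out of 4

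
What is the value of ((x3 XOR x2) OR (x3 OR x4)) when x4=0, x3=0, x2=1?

Substituting: ((0 XOR 1) OR (0 OR 0))
= 1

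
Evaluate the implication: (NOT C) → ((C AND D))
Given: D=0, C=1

Antecedent (NOT C) = 0; consequent ((C AND D)) = 0.
0 → 0 = 1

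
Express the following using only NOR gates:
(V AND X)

((V NOR V) NOR (X NOR X))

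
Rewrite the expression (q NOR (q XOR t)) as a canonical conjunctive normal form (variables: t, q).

(t OR NOT q) AND (NOT t OR q) AND (NOT t OR NOT q)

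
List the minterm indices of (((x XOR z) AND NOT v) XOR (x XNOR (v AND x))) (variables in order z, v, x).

Σm(0, 1, 2, 3, 6, 7) = (NOT z AND NOT v AND NOT x) OR (NOT z AND NOT v AND x) OR (NOT z AND v AND NOT x) OR (NOT z AND v AND x) OR (z AND v AND NOT x) OR (z AND v AND x)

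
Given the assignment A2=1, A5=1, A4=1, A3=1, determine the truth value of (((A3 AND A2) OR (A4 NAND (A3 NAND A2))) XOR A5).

Substituting: (((1 AND 1) OR (1 NAND (1 NAND 1))) XOR 1)
= 0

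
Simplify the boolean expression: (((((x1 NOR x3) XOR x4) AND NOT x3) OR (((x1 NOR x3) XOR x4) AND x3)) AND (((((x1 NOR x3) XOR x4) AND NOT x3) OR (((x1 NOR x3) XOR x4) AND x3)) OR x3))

By absorption (E AND (E OR v) = E) then distribution ((E AND v) OR (E AND NOT v) = E):
= ((x1 NOR x3) XOR x4)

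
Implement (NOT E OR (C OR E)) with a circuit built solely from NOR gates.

(((E NOR E) NOR ((C NOR E) NOR (C NOR E))) NOR ((E NOR E) NOR ((C NOR E) NOR (C NOR E))))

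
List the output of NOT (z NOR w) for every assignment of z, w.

z | w | Output
--------------
0 | 0 | 0
0 | 1 | 1
1 | 0 | 1
1 | 1 | 1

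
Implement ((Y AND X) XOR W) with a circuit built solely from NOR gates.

((((((Y NOR Y) NOR (X NOR X)) NOR W) NOR (((Y NOR Y) NOR (X NOR X)) NOR W)) NOR ((((Y NOR Y) NOR (X NOR X)) NOR W) NOR (((Y NOR Y) NOR (X NOR X)) NOR W))) NOR ((((((Y NOR Y) NOR (X NOR X)) NOR ((Y NOR Y) NOR (X NOR X))) NOR (W NOR W)) NOR ((((Y NOR Y) NOR (X NOR X)) NOR ((Y NOR Y) NOR (X NOR X))) NOR (W NOR W))) NOR (((((Y NOR Y) NOR (X NOR X)) NOR ((Y NOR Y) NOR (X NOR X))) NOR (W NOR W)) NOR ((((Y NOR Y) NOR (X NOR X)) NOR ((Y NOR Y) NOR (X NOR X))) NOR (W NOR W)))))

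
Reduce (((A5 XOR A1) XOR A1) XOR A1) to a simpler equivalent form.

By XOR self-cancellation ((E XOR v) XOR v = E):
= (A5 XOR A1)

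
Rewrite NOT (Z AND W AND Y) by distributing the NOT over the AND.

NOT Z OR NOT W OR NOT Y
De Morgan's: NOT(AND of terms) = OR of negations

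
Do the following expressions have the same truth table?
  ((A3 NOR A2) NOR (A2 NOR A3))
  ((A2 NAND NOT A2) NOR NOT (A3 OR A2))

No. Counterexample: with A2=0, A3=1, Expression 1 = 1 but Expression 2 = 0.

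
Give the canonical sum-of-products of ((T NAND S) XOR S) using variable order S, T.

Σm(0, 1, 3) = (NOT S AND NOT T) OR (NOT S AND T) OR (S AND T)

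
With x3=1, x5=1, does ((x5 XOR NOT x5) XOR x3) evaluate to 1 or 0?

Substituting: ((1 XOR NOT 1) XOR 1)
= 0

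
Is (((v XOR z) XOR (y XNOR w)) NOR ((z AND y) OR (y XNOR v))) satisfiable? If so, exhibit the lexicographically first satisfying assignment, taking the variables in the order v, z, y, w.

v=0, z=0, y=1, w=0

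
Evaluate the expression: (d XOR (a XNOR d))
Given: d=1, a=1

Substituting: (1 XOR (1 XNOR 1))
= 0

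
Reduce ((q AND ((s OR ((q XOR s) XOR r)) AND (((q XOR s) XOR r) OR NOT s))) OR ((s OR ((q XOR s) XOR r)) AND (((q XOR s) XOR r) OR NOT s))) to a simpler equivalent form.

By absorption (E OR (E AND v) = E) then distribution ((E OR v) AND (E OR NOT v) = E):
= ((q XOR s) XOR r)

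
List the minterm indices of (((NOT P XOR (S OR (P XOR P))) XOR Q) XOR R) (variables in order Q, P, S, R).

Σm(0, 3, 5, 6, 9, 10, 12, 15) = (NOT Q AND NOT P AND NOT S AND NOT R) OR (NOT Q AND NOT P AND S AND R) OR (NOT Q AND P AND NOT S AND R) OR (NOT Q AND P AND S AND NOT R) OR (Q AND NOT P AND NOT S AND R) OR (Q AND NOT P AND S AND NOT R) OR (Q AND P AND NOT S AND NOT R) OR (Q AND P AND S AND R)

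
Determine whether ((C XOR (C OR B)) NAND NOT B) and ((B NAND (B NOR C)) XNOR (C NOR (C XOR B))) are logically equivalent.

No. Counterexample: with B=0, C=1, Expression 1 = 1 but Expression 2 = 0.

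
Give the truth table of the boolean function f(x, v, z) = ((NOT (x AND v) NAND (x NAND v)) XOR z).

x | v | z | Output
------------------
0 | 0 | 0 | 0
0 | 0 | 1 | 1
0 | 1 | 0 | 0
0 | 1 | 1 | 1
1 | 0 | 0 | 0
1 | 0 | 1 | 1
1 | 1 | 0 | 1
1 | 1 | 1 | 0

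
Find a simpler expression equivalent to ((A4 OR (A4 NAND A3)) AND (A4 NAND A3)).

By absorption (E AND (E OR v) = E):
= (A4 NAND A3)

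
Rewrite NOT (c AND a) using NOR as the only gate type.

(((c NOR c) NOR (a NOR a)) NOR ((c NOR c) NOR (a NOR a)))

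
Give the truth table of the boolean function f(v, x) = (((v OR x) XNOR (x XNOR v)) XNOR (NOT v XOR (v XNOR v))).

v | x | Output
--------------
0 | 0 | 1
0 | 1 | 1
1 | 0 | 0
1 | 1 | 1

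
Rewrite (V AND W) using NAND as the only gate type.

((V NAND W) NAND (V NAND W))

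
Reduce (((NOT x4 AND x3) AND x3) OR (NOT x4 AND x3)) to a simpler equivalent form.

By absorption (E OR (E AND v) = E):
= (NOT x4 AND x3)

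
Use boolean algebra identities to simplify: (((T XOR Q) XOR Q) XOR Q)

By XOR self-cancellation ((E XOR v) XOR v = E):
= (T XOR Q)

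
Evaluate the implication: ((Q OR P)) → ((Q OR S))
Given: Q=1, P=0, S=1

Antecedent ((Q OR P)) = 1; consequent ((Q OR S)) = 1.
1 → 1 = 1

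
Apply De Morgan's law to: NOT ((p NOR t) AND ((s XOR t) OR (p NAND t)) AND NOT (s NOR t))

NOT (p NOR t) OR NOT ((s XOR t) OR (p NAND t)) OR (s NOR t)
De Morgan's: NOT(AND of terms) = OR of negations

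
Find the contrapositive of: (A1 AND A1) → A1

Contrapositive: NOT A1 → NOT (A1 AND A1)
Note: A statement and its contrapositive are logically equivalent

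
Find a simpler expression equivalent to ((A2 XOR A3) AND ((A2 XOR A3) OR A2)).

By absorption (E AND (E OR v) = E):
= (A2 XOR A3)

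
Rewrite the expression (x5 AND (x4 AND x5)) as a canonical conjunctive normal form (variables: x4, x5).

(x4 OR x5) AND (x4 OR NOT x5) AND (NOT x4 OR x5)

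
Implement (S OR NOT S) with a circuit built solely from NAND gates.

((S NAND S) NAND ((S NAND S) NAND (S NAND S)))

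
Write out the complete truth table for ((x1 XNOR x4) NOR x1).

x4 | x1 | Output
----------------
0 | 0 | 0
0 | 1 | 0
1 | 0 | 1
1 | 1 | 0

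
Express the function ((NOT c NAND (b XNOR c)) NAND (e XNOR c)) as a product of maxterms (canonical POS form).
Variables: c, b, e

ΠM(2, 5, 7) = (c OR NOT b OR e) AND (NOT c OR b OR NOT e) AND (NOT c OR NOT b OR NOT e)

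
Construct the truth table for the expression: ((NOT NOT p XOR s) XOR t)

p | s | t | Output
------------------
0 | 0 | 0 | 0
0 | 0 | 1 | 1
0 | 1 | 0 | 1
0 | 1 | 1 | 0
1 | 0 | 0 | 1
1 | 0 | 1 | 0
1 | 1 | 0 | 0
1 | 1 | 1 | 1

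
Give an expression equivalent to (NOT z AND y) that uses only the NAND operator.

(((z NAND z) NAND y) NAND ((z NAND z) NAND y))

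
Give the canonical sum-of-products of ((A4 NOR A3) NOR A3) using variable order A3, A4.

Σm(1) = (NOT A3 AND A4)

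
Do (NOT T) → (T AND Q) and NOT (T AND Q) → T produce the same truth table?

Yes, Contrapositive is always equivalent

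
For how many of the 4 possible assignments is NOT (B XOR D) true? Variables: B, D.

Satisfying assignments: (0,0), (1,1)
Count: 2 out of 4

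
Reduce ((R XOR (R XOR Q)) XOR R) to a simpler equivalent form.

By XOR self-cancellation ((E XOR v) XOR v = E):
= (R XOR Q)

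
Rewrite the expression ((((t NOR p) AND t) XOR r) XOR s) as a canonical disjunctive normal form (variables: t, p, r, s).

(NOT t AND NOT p AND NOT r AND s) OR (NOT t AND NOT p AND r AND NOT s) OR (NOT t AND p AND NOT r AND s) OR (NOT t AND p AND r AND NOT s) OR (t AND NOT p AND NOT r AND s) OR (t AND NOT p AND r AND NOT s) OR (t AND p AND NOT r AND s) OR (t AND p AND r AND NOT s)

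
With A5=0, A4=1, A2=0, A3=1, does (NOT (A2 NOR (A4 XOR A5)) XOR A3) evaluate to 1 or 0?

Substituting: (NOT (0 NOR (1 XOR 0)) XOR 1)
= 0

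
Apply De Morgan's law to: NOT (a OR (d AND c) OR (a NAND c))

NOT a AND NOT (d AND c) AND NOT (a NAND c)
De Morgan's: NOT(OR of terms) = AND of negations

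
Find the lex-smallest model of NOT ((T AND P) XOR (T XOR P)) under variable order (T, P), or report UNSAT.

T=0, P=0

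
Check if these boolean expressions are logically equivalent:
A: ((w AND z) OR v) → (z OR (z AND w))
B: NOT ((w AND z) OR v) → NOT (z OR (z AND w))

No, Inverse is not equivalent to original (counterexample: z=0, v=1, w=0)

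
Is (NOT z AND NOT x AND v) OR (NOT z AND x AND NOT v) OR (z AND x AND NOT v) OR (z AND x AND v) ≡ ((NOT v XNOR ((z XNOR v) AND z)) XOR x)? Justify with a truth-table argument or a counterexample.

Yes, they are equivalent — the two output columns agree on all 8 assignments:
z | x | v | Expression 1 | Expression 2
---------------------------------------
0 | 0 | 0 | 0 | 0
0 | 0 | 1 | 1 | 1
0 | 1 | 0 | 1 | 1
0 | 1 | 1 | 0 | 0
1 | 0 | 0 | 0 | 0
1 | 0 | 1 | 0 | 0
1 | 1 | 0 | 1 | 1
1 | 1 | 1 | 1 | 1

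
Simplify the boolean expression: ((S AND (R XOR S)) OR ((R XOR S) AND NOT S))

By distribution ((E AND v) OR (E AND NOT v) = E):
= (R XOR S)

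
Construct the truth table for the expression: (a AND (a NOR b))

a | b | Output
--------------
0 | 0 | 0
0 | 1 | 0
1 | 0 | 0
1 | 1 | 0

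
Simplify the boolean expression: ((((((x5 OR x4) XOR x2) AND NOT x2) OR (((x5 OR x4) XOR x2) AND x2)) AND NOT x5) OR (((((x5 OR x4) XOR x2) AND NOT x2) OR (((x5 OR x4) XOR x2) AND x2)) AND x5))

By distribution ((E AND v) OR (E AND NOT v) = E) then distribution ((E AND v) OR (E AND NOT v) = E):
= ((x5 OR x4) XOR x2)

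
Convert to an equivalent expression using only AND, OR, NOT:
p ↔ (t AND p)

(p AND (t AND p)) OR (NOT p AND NOT (t AND p))
(Biconditional = both true or both false)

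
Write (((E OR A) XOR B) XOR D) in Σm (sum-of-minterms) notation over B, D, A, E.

Σm(1, 2, 3, 4, 8, 13, 14, 15) = (NOT B AND NOT D AND NOT A AND E) OR (NOT B AND NOT D AND A AND NOT E) OR (NOT B AND NOT D AND A AND E) OR (NOT B AND D AND NOT A AND NOT E) OR (B AND NOT D AND NOT A AND NOT E) OR (B AND D AND NOT A AND E) OR (B AND D AND A AND NOT E) OR (B AND D AND A AND E)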